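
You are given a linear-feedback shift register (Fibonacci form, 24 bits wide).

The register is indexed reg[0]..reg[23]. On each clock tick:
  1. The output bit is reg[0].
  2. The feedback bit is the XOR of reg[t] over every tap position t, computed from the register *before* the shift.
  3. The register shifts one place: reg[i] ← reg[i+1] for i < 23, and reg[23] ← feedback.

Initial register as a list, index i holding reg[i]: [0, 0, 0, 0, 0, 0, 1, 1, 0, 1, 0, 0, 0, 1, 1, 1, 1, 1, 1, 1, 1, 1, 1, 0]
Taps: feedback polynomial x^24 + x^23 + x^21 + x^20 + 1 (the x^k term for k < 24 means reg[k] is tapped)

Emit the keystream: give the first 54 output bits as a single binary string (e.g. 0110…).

000000110100011111111110001110101101111010000100101110

tick  register→output (feedback)
  0  000000110100011111111110→0 (0)
  1  000001101000111111111100→0 (0)
  2  000011010001111111111000→0 (1)
  3  000110100011111111110001→0 (1)
  4  001101000111111111100011→0 (1)
  5  011010001111111111000111→0 (0)
  6  110100011111111110001110→1 (1)
  7  101000111111111100011101→1 (0)
  8  010001111111111000111010→0 (1)
  9  100011111111110001110101→1 (1)
 10  000111111111100011101011→0 (0)
 11  001111111111000111010110→0 (1)
 12  011111111110001110101101→0 (1)
 13  111111111100011101011011→1 (1)
 14  111111111000111010110111→1 (1)
 15  111111110001110101101111→1 (0)
 16  111111100011101011011110→1 (1)
 17  111111000111010110111101→1 (0)
 18  111110001110101101111010→1 (0)
 19  111100011101011011110100→1 (0)
 20  111000111010110111101000→1 (0)
 21  110001110101101111010000→1 (1)
 22  100011101011011110100001→1 (0)
 23  000111010110111101000010→0 (0)
 24  001110101101111010000100→0 (1)
 25  011101011011110100001001→0 (0)
 26  111010110111101000010010→1 (1)
 27  110101101111010000100101→1 (1)
 28  101011011110100001001011→1 (1)
 29  010110111101000010010111→0 (0)
 30  101101111010000100101110→1 (1)
 31  011011110100001001011101→0 (1)
 32  110111101000010010111011→1 (1)
 33  101111010000100101110111→1 (1)
 34  011110100001001011101111→0 (1)
 35  111101000010010111011111→1 (0)
 36  111010000100101110111110→1 (1)
 37  110100001001011101111101→1 (0)
 38  101000010010111011111010→1 (0)
 39  010000100101110111110100→0 (1)
 40  100001001011101111101001→1 (1)
 41  000010010111011111010011→0 (1)
 42  000100101110111110100111→0 (0)
 43  001001011101111101001110→0 (0)
 44  010010111011111010011100→0 (0)
 45  100101110111110100111000→1 (0)
 46  001011101111101001110000→0 (0)
 47  010111011111010011100000→0 (0)
 48  101110111110100111000000→1 (1)
 49  011101111101001110000001→0 (1)
 50  111011111010011100000011→1 (0)
 51  110111110100111000000110→1 (0)
 52  101111101001110000001100→1 (1)
 53  011111010011100000011001→0 (0)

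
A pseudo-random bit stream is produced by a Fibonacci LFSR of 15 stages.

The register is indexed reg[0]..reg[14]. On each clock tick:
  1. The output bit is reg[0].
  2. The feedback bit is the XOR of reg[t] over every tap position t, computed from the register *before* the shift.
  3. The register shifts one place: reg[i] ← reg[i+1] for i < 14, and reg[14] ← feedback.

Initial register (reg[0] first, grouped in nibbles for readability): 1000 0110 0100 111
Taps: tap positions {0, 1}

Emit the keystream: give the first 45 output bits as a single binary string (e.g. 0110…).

k : reg_k → out_k, fb_k
0: 100001100100111 → 1, fb=1
1: 000011001001111 → 0, fb=0
2: 000110010011110 → 0, fb=0
3: 001100100111100 → 0, fb=0
4: 011001001111000 → 0, fb=1
5: 110010011110001 → 1, fb=0
6: 100100111100010 → 1, fb=1
7: 001001111000101 → 0, fb=0
8: 010011110001010 → 0, fb=1
9: 100111100010101 → 1, fb=1
10: 001111000101011 → 0, fb=0
11: 011110001010110 → 0, fb=1
12: 111100010101101 → 1, fb=0
13: 111000101011010 → 1, fb=0
14: 110001010110100 → 1, fb=0
15: 100010101101000 → 1, fb=1
16: 000101011010001 → 0, fb=0
17: 001010110100010 → 0, fb=0
18: 010101101000100 → 0, fb=1
19: 101011010001001 → 1, fb=1
20: 010110100010011 → 0, fb=1
21: 101101000100111 → 1, fb=1
22: 011010001001111 → 0, fb=1
23: 110100010011111 → 1, fb=0
24: 101000100111110 → 1, fb=1
25: 010001001111101 → 0, fb=1
26: 100010011111011 → 1, fb=1
27: 000100111110111 → 0, fb=0
28: 001001111101110 → 0, fb=0
29: 010011111011100 → 0, fb=1
30: 100111110111001 → 1, fb=1
31: 001111101110011 → 0, fb=0
32: 011111011100110 → 0, fb=1
33: 111110111001101 → 1, fb=0
34: 111101110011010 → 1, fb=0
35: 111011100110100 → 1, fb=0
36: 110111001101000 → 1, fb=0
37: 101110011010000 → 1, fb=1
38: 011100110100001 → 0, fb=1
39: 111001101000011 → 1, fb=0
40: 110011010000110 → 1, fb=0
41: 100110100001100 → 1, fb=1
42: 001101000011001 → 0, fb=0
43: 011010000110010 → 0, fb=1
44: 110100001100101 → 1, fb=0

100001100100111100010101101000100111110111001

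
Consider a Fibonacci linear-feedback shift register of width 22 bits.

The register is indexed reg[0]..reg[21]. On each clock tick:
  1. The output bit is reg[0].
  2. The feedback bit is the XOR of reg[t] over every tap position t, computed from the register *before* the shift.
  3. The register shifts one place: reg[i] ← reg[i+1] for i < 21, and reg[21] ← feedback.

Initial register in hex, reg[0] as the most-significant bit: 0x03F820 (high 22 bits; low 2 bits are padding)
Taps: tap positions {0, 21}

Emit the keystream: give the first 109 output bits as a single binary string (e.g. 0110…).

step | reg (before) | out | fb
   0 | 0000001111111000001000 | 0 | 0
   1 | 0000011111110000010000 | 0 | 0
   2 | 0000111111100000100000 | 0 | 0
   3 | 0001111111000001000000 | 0 | 0
   4 | 0011111110000010000000 | 0 | 0
   5 | 0111111100000100000000 | 0 | 0
   6 | 1111111000001000000000 | 1 | 1
   7 | 1111110000010000000001 | 1 | 0
   8 | 1111100000100000000010 | 1 | 1
   9 | 1111000001000000000101 | 1 | 0
  10 | 1110000010000000001010 | 1 | 1
  11 | 1100000100000000010101 | 1 | 0
  12 | 1000001000000000101010 | 1 | 1
  13 | 0000010000000001010101 | 0 | 1
  14 | 0000100000000010101011 | 0 | 1
  15 | 0001000000000101010111 | 0 | 1
  16 | 0010000000001010101111 | 0 | 1
  17 | 0100000000010101011111 | 0 | 1
  18 | 1000000000101010111111 | 1 | 0
  19 | 0000000001010101111110 | 0 | 0
  20 | 0000000010101011111100 | 0 | 0
  21 | 0000000101010111111000 | 0 | 0
  22 | 0000001010101111110000 | 0 | 0
  23 | 0000010101011111100000 | 0 | 0
  24 | 0000101010111111000000 | 0 | 0
  25 | 0001010101111110000000 | 0 | 0
  26 | 0010101011111100000000 | 0 | 0
  27 | 0101010111111000000000 | 0 | 0
  28 | 1010101111110000000000 | 1 | 1
  29 | 0101011111100000000001 | 0 | 1
  30 | 1010111111000000000011 | 1 | 0
  31 | 0101111110000000000110 | 0 | 0
  32 | 1011111100000000001100 | 1 | 1
  33 | 0111111000000000011001 | 0 | 1
  34 | 1111110000000000110011 | 1 | 0
  35 | 1111100000000001100110 | 1 | 1
  36 | 1111000000000011001101 | 1 | 0
  37 | 1110000000000110011010 | 1 | 1
  38 | 1100000000001100110101 | 1 | 0
  39 | 1000000000011001101010 | 1 | 1
  40 | 0000000000110011010101 | 0 | 1
  41 | 0000000001100110101011 | 0 | 1
  42 | 0000000011001101010111 | 0 | 1
  43 | 0000000110011010101111 | 0 | 1
  44 | 0000001100110101011111 | 0 | 1
  45 | 0000011001101010111111 | 0 | 1
  46 | 0000110011010101111111 | 0 | 1
  47 | 0001100110101011111111 | 0 | 1
  48 | 0011001101010111111111 | 0 | 1
  49 | 0110011010101111111111 | 0 | 1
  50 | 1100110101011111111111 | 1 | 0
  51 | 1001101010111111111110 | 1 | 1
  52 | 0011010101111111111101 | 0 | 1
  53 | 0110101011111111111011 | 0 | 1
  54 | 1101010111111111110111 | 1 | 0
  55 | 1010101111111111101110 | 1 | 1
  56 | 0101011111111111011101 | 0 | 1
  57 | 1010111111111110111011 | 1 | 0
  58 | 0101111111111101110110 | 0 | 0
  59 | 1011111111111011101100 | 1 | 1
  60 | 0111111111110111011001 | 0 | 1
  61 | 1111111111101110110011 | 1 | 0
  62 | 1111111111011101100110 | 1 | 1
  63 | 1111111110111011001101 | 1 | 0
  64 | 1111111101110110011010 | 1 | 1
  65 | 1111111011101100110101 | 1 | 0
  66 | 1111110111011001101010 | 1 | 1
  67 | 1111101110110011010101 | 1 | 0
  68 | 1111011101100110101010 | 1 | 1
  69 | 1110111011001101010101 | 1 | 0
  70 | 1101110110011010101010 | 1 | 1
  71 | 1011101100110101010101 | 1 | 0
  72 | 0111011001101010101010 | 0 | 0
  73 | 1110110011010101010100 | 1 | 1
  74 | 1101100110101010101001 | 1 | 0
  75 | 1011001101010101010010 | 1 | 1
  76 | 0110011010101010100101 | 0 | 1
  77 | 1100110101010101001011 | 1 | 0
  78 | 1001101010101010010110 | 1 | 1
  79 | 0011010101010100101101 | 0 | 1
  80 | 0110101010101001011011 | 0 | 1
  81 | 1101010101010010110111 | 1 | 0
  82 | 1010101010100101101110 | 1 | 1
  83 | 0101010101001011011101 | 0 | 1
  84 | 1010101010010110111011 | 1 | 0
  85 | 0101010100101101110110 | 0 | 0
  86 | 1010101001011011101100 | 1 | 1
  87 | 0101010010110111011001 | 0 | 1
  88 | 1010100101101110110011 | 1 | 0
  89 | 0101001011011101100110 | 0 | 0
  90 | 1010010110111011001100 | 1 | 1
  91 | 0100101101110110011001 | 0 | 1
  92 | 1001011011101100110011 | 1 | 0
  93 | 0010110111011001100110 | 0 | 0
  94 | 0101101110110011001100 | 0 | 0
  95 | 1011011101100110011000 | 1 | 1
  96 | 0110111011001100110001 | 0 | 1
  97 | 1101110110011001100011 | 1 | 0
  98 | 1011101100110011000110 | 1 | 1
  99 | 0111011001100110001101 | 0 | 1
 100 | 1110110011001100011011 | 1 | 0
 101 | 1101100110011000110110 | 1 | 1
 102 | 1011001100110001101101 | 1 | 0
 103 | 0110011001100011011010 | 0 | 0
 104 | 1100110011000110110100 | 1 | 1
 105 | 1001100110001101101001 | 1 | 0
 106 | 0011001100011011010010 | 0 | 0
 107 | 0110011000110110100100 | 0 | 0
 108 | 1100110001101101001000 | 1 | 1

0000001111111000001000000000101010111111000000000011001101010111111111110111011001101010101010010110111011001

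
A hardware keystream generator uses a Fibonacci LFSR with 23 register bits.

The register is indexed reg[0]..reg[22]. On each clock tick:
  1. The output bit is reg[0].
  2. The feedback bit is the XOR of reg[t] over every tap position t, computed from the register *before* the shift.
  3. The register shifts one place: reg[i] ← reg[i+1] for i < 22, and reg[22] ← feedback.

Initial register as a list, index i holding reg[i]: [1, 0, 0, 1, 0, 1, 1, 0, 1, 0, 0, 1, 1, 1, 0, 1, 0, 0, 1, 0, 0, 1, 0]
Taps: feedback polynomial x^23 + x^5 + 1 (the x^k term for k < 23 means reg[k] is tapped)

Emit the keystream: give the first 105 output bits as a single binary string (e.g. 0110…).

100101101001110100100100100010100111001101101011100010000011110000110101000111110111010100101101111000111

step | reg (before) | out | fb
   0 | 10010110100111010010010 | 1 | 0
   1 | 00101101001110100100100 | 0 | 1
   2 | 01011010011101001001001 | 0 | 0
   3 | 10110100111010010010010 | 1 | 0
   4 | 01101001110100100100100 | 0 | 0
   5 | 11010011101001001001000 | 1 | 1
   6 | 10100111010010010010001 | 1 | 0
   7 | 01001110100100100100010 | 0 | 1
   8 | 10011101001001001000101 | 1 | 0
   9 | 00111010010010010001010 | 0 | 0
  10 | 01110100100100100010100 | 0 | 1
  11 | 11101001001001000101001 | 1 | 1
  12 | 11010010010010001010011 | 1 | 1
  13 | 10100100100100010100111 | 1 | 0
  14 | 01001001001000101001110 | 0 | 0
  15 | 10010010010001010011100 | 1 | 1
  16 | 00100100100010100111001 | 0 | 1
  17 | 01001001000101001110011 | 0 | 0
  18 | 10010010001010011100110 | 1 | 1
  19 | 00100100010100111001101 | 0 | 1
  20 | 01001000101001110011011 | 0 | 0
  21 | 10010001010011100110110 | 1 | 1
  22 | 00100010100111001101101 | 0 | 0
  23 | 01000101001110011011010 | 0 | 1
  24 | 10001010011100110110101 | 1 | 1
  25 | 00010100111001101101011 | 0 | 1
  26 | 00101001110011011010111 | 0 | 0
  27 | 01010011100110110101110 | 0 | 0
  28 | 10100111001101101011100 | 1 | 0
  29 | 01001110011011010111000 | 0 | 1
  30 | 10011100110110101110001 | 1 | 0
  31 | 00111001101101011100010 | 0 | 0
  32 | 01110011011010111000100 | 0 | 0
  33 | 11100110110101110001000 | 1 | 0
  34 | 11001101101011100010000 | 1 | 0
  35 | 10011011010111000100000 | 1 | 1
  36 | 00110110101110001000001 | 0 | 1
  37 | 01101101011100010000011 | 0 | 1
  38 | 11011010111000100000111 | 1 | 1
  39 | 10110101110001000001111 | 1 | 0
  40 | 01101011100010000011110 | 0 | 0
  41 | 11010111000100000111100 | 1 | 0
  42 | 10101110001000001111000 | 1 | 0
  43 | 01011100010000011110000 | 0 | 1
  44 | 10111000100000111100001 | 1 | 1
  45 | 01110001000001111000011 | 0 | 0
  46 | 11100010000011110000110 | 1 | 1
  47 | 11000100000111100001101 | 1 | 0
  48 | 10001000001111000011010 | 1 | 1
  49 | 00010000011110000110101 | 0 | 0
  50 | 00100000111100001101010 | 0 | 0
  51 | 01000001111000011010100 | 0 | 0
  52 | 10000011110000110101000 | 1 | 1
  53 | 00000111100001101010001 | 0 | 1
  54 | 00001111000011010100011 | 0 | 1
  55 | 00011110000110101000111 | 0 | 1
  56 | 00111100001101010001111 | 0 | 1
  57 | 01111000011010100011111 | 0 | 0
  58 | 11110000110101000111110 | 1 | 1
  59 | 11100001101010001111101 | 1 | 1
  60 | 11000011010100011111011 | 1 | 1
  61 | 10000110101000111110111 | 1 | 0
  62 | 00001101010001111101110 | 0 | 1
  63 | 00011010100011111011101 | 0 | 0
  64 | 00110101000111110111010 | 0 | 1
  65 | 01101010001111101110101 | 0 | 0
  66 | 11010100011111011101010 | 1 | 0
  67 | 10101000111110111010100 | 1 | 1
  68 | 01010001111101110101001 | 0 | 0
  69 | 10100011111011101010010 | 1 | 1
  70 | 01000111110111010100101 | 0 | 1
  71 | 10001111101110101001011 | 1 | 0
  72 | 00011111011101010010110 | 0 | 1
  73 | 00111110111010100101101 | 0 | 1
  74 | 01111101110101001011011 | 0 | 1
  75 | 11111011101010010110111 | 1 | 1
  76 | 11110111010100101101111 | 1 | 0
  77 | 11101110101001011011110 | 1 | 0
  78 | 11011101010010110111100 | 1 | 0
  79 | 10111010100101101111000 | 1 | 1
  80 | 01110101001011011110001 | 0 | 1
  81 | 11101010010110111100011 | 1 | 1
  82 | 11010100101101111000111 | 1 | 0
  83 | 10101001011011110001110 | 1 | 1
  84 | 01010010110111100011101 | 0 | 0
  85 | 10100101101111000111010 | 1 | 0
  86 | 01001011011110001110100 | 0 | 0
  87 | 10010110111100011101000 | 1 | 0
  88 | 00101101111000111010000 | 0 | 1
  89 | 01011011110001110100001 | 0 | 0
  90 | 10110111100011101000010 | 1 | 0
  91 | 01101111000111010000100 | 0 | 1
  92 | 11011110001110100001001 | 1 | 0
  93 | 10111100011101000010010 | 1 | 0
  94 | 01111000111010000100100 | 0 | 0
  95 | 11110001110100001001000 | 1 | 1
  96 | 11100011101000010010001 | 1 | 1
  97 | 11000111010000100100011 | 1 | 0
  98 | 10001110100001001000110 | 1 | 0
  99 | 00011101000010010001100 | 0 | 1
 100 | 00111010000100100011001 | 0 | 0
 101 | 01110100001001000110010 | 0 | 1
 102 | 11101000010010001100101 | 1 | 1
 103 | 11010000100100011001011 | 1 | 1
 104 | 10100001001000110010111 | 1 | 1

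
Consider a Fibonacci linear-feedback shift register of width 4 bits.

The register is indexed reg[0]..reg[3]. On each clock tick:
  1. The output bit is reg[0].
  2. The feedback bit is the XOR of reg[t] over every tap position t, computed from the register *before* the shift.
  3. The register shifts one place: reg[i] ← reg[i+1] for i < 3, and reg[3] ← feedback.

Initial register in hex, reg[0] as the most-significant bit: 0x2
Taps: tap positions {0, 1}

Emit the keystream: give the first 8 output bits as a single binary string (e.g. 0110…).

00100110

step | reg (before) | out | fb
   0 | 0010 | 0 | 0
   1 | 0100 | 0 | 1
   2 | 1001 | 1 | 1
   3 | 0011 | 0 | 0
   4 | 0110 | 0 | 1
   5 | 1101 | 1 | 0
   6 | 1010 | 1 | 1
   7 | 0101 | 0 | 1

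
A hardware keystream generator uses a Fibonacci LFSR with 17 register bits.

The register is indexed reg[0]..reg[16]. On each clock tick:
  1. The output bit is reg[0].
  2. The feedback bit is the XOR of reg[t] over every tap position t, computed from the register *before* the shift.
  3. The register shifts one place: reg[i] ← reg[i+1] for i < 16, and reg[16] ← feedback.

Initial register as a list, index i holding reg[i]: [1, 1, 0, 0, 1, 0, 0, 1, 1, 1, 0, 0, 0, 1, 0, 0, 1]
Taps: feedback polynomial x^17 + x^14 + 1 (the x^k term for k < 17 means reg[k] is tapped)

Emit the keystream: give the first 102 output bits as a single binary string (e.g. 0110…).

110010011100010011111011100100000111001110111111110000011110001110010010101001010110010111101111010110

step | reg (before) | out | fb
   0 | 11001001110001001 | 1 | 1
   1 | 10010011100010011 | 1 | 1
   2 | 00100111000100111 | 0 | 1
   3 | 01001110001001111 | 0 | 1
   4 | 10011100010011111 | 1 | 0
   5 | 00111000100111110 | 0 | 1
   6 | 01110001001111101 | 0 | 1
   7 | 11100010011111011 | 1 | 1
   8 | 11000100111110111 | 1 | 0
   9 | 10001001111101110 | 1 | 0
  10 | 00010011111011100 | 0 | 1
  11 | 00100111110111001 | 0 | 0
  12 | 01001111101110010 | 0 | 0
  13 | 10011111011100100 | 1 | 0
  14 | 00111110111001000 | 0 | 0
  15 | 01111101110010000 | 0 | 0
  16 | 11111011100100000 | 1 | 1
  17 | 11110111001000001 | 1 | 1
  18 | 11101110010000011 | 1 | 1
  19 | 11011100100000111 | 1 | 0
  20 | 10111001000001110 | 1 | 0
  21 | 01110010000011100 | 0 | 1
  22 | 11100100000111001 | 1 | 1
  23 | 11001000001110011 | 1 | 1
  24 | 10010000011100111 | 1 | 0
  25 | 00100000111001110 | 0 | 1
  26 | 01000001110011101 | 0 | 1
  27 | 10000011100111011 | 1 | 1
  28 | 00000111001110111 | 0 | 1
  29 | 00001110011101111 | 0 | 1
  30 | 00011100111011111 | 0 | 1
  31 | 00111001110111111 | 0 | 1
  32 | 01110011101111111 | 0 | 1
  33 | 11100111011111111 | 1 | 0
  34 | 11001110111111110 | 1 | 0
  35 | 10011101111111100 | 1 | 0
  36 | 00111011111111000 | 0 | 0
  37 | 01110111111110000 | 0 | 0
  38 | 11101111111100000 | 1 | 1
  39 | 11011111111000001 | 1 | 1
  40 | 10111111110000011 | 1 | 1
  41 | 01111111100000111 | 0 | 1
  42 | 11111111000001111 | 1 | 0
  43 | 11111110000011110 | 1 | 0
  44 | 11111100000111100 | 1 | 0
  45 | 11111000001111000 | 1 | 1
  46 | 11110000011110001 | 1 | 1
  47 | 11100000111100011 | 1 | 1
  48 | 11000001111000111 | 1 | 0
  49 | 10000011110001110 | 1 | 0
  50 | 00000111100011100 | 0 | 1
  51 | 00001111000111001 | 0 | 0
  52 | 00011110001110010 | 0 | 0
  53 | 00111100011100100 | 0 | 1
  54 | 01111000111001001 | 0 | 0
  55 | 11110001110010010 | 1 | 1
  56 | 11100011100100101 | 1 | 0
  57 | 11000111001001010 | 1 | 1
  58 | 10001110010010101 | 1 | 0
  59 | 00011100100101010 | 0 | 0
  60 | 00111001001010100 | 0 | 1
  61 | 01110010010101001 | 0 | 0
  62 | 11100100101010010 | 1 | 1
  63 | 11001001010100101 | 1 | 0
  64 | 10010010101001010 | 1 | 1
  65 | 00100101010010101 | 0 | 1
  66 | 01001010100101011 | 0 | 0
  67 | 10010101001010110 | 1 | 0
  68 | 00101010010101100 | 0 | 1
  69 | 01010100101011001 | 0 | 0
  70 | 10101001010110010 | 1 | 1
  71 | 01010010101100101 | 0 | 1
  72 | 10100101011001011 | 1 | 1
  73 | 01001010110010111 | 0 | 1
  74 | 10010101100101111 | 1 | 0
  75 | 00101011001011110 | 0 | 1
  76 | 01010110010111101 | 0 | 1
  77 | 10101100101111011 | 1 | 1
  78 | 01011001011110111 | 0 | 1
  79 | 10110010111101111 | 1 | 0
  80 | 01100101111011110 | 0 | 1
  81 | 11001011110111101 | 1 | 0
  82 | 10010111101111010 | 1 | 1
  83 | 00101111011110101 | 0 | 1
  84 | 01011110111101011 | 0 | 0
  85 | 10111101111010110 | 1 | 0
  86 | 01111011110101100 | 0 | 1
  87 | 11110111101011001 | 1 | 1
  88 | 11101111010110011 | 1 | 1
  89 | 11011110101100111 | 1 | 0
  90 | 10111101011001110 | 1 | 0
  91 | 01111010110011100 | 0 | 1
  92 | 11110101100111001 | 1 | 1
  93 | 11101011001110011 | 1 | 1
  94 | 11010110011100111 | 1 | 0
  95 | 10101100111001110 | 1 | 0
  96 | 01011001110011100 | 0 | 1
  97 | 10110011100111001 | 1 | 1
  98 | 01100111001110011 | 0 | 0
  99 | 11001110011100110 | 1 | 0
 100 | 10011100111001100 | 1 | 0
 101 | 00111001110011000 | 0 | 0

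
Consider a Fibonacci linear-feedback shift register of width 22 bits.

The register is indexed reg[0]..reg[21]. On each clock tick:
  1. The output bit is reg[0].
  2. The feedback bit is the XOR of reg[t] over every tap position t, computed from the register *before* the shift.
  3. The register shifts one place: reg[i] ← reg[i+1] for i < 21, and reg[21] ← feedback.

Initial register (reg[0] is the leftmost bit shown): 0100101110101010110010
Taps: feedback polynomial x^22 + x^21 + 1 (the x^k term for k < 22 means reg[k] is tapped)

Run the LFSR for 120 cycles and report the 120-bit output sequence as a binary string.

k : reg_k → out_k, fb_k
0: 0100101110101010110010 → 0, fb=0
1: 1001011101010101100100 → 1, fb=1
2: 0010111010101011001001 → 0, fb=1
3: 0101110101010110010011 → 0, fb=1
4: 1011101010101100100111 → 1, fb=0
5: 0111010101011001001110 → 0, fb=0
6: 1110101010110010011100 → 1, fb=1
7: 1101010101100100111001 → 1, fb=0
8: 1010101011001001110010 → 1, fb=1
9: 0101010110010011100101 → 0, fb=1
10: 1010101100100111001011 → 1, fb=0
11: 0101011001001110010110 → 0, fb=0
12: 1010110010011100101100 → 1, fb=1
13: 0101100100111001011001 → 0, fb=1
14: 1011001001110010110011 → 1, fb=0
15: 0110010011100101100110 → 0, fb=0
16: 1100100111001011001100 → 1, fb=1
17: 1001001110010110011001 → 1, fb=0
18: 0010011100101100110010 → 0, fb=0
19: 0100111001011001100100 → 0, fb=0
20: 1001110010110011001000 → 1, fb=1
21: 0011100101100110010001 → 0, fb=1
22: 0111001011001100100011 → 0, fb=1
23: 1110010110011001000111 → 1, fb=0
24: 1100101100110010001110 → 1, fb=1
25: 1001011001100100011101 → 1, fb=0
26: 0010110011001000111010 → 0, fb=0
27: 0101100110010001110100 → 0, fb=0
28: 1011001100100011101000 → 1, fb=1
29: 0110011001000111010001 → 0, fb=1
30: 1100110010001110100011 → 1, fb=0
31: 1001100100011101000110 → 1, fb=1
32: 0011001000111010001101 → 0, fb=1
33: 0110010001110100011011 → 0, fb=1
34: 1100100011101000110111 → 1, fb=0
35: 1001000111010001101110 → 1, fb=1
36: 0010001110100011011101 → 0, fb=1
37: 0100011101000110111011 → 0, fb=1
38: 1000111010001101110111 → 1, fb=0
39: 0001110100011011101110 → 0, fb=0
40: 0011101000110111011100 → 0, fb=0
41: 0111010001101110111000 → 0, fb=0
42: 1110100011011101110000 → 1, fb=1
43: 1101000110111011100001 → 1, fb=0
44: 1010001101110111000010 → 1, fb=1
45: 0100011011101110000101 → 0, fb=1
46: 1000110111011100001011 → 1, fb=0
47: 0001101110111000010110 → 0, fb=0
48: 0011011101110000101100 → 0, fb=0
49: 0110111011100001011000 → 0, fb=0
50: 1101110111000010110000 → 1, fb=1
51: 1011101110000101100001 → 1, fb=0
52: 0111011100001011000010 → 0, fb=0
53: 1110111000010110000100 → 1, fb=1
54: 1101110000101100001001 → 1, fb=0
55: 1011100001011000010010 → 1, fb=1
56: 0111000010110000100101 → 0, fb=1
57: 1110000101100001001011 → 1, fb=0
58: 1100001011000010010110 → 1, fb=1
59: 1000010110000100101101 → 1, fb=0
60: 0000101100001001011010 → 0, fb=0
61: 0001011000010010110100 → 0, fb=0
62: 0010110000100101101000 → 0, fb=0
63: 0101100001001011010000 → 0, fb=0
64: 1011000010010110100000 → 1, fb=1
65: 0110000100101101000001 → 0, fb=1
66: 1100001001011010000011 → 1, fb=0
67: 1000010010110100000110 → 1, fb=1
68: 0000100101101000001101 → 0, fb=1
69: 0001001011010000011011 → 0, fb=1
70: 0010010110100000110111 → 0, fb=1
71: 0100101101000001101111 → 0, fb=1
72: 1001011010000011011111 → 1, fb=0
73: 0010110100000110111110 → 0, fb=0
74: 0101101000001101111100 → 0, fb=0
75: 1011010000011011111000 → 1, fb=1
76: 0110100000110111110001 → 0, fb=1
77: 1101000001101111100011 → 1, fb=0
78: 1010000011011111000110 → 1, fb=1
79: 0100000110111110001101 → 0, fb=1
80: 1000001101111100011011 → 1, fb=0
81: 0000011011111000110110 → 0, fb=0
82: 0000110111110001101100 → 0, fb=0
83: 0001101111100011011000 → 0, fb=0
84: 0011011111000110110000 → 0, fb=0
85: 0110111110001101100000 → 0, fb=0
86: 1101111100011011000000 → 1, fb=1
87: 1011111000110110000001 → 1, fb=0
88: 0111110001101100000010 → 0, fb=0
89: 1111100011011000000100 → 1, fb=1
90: 1111000110110000001001 → 1, fb=0
91: 1110001101100000010010 → 1, fb=1
92: 1100011011000000100101 → 1, fb=0
93: 1000110110000001001010 → 1, fb=1
94: 0001101100000010010101 → 0, fb=1
95: 0011011000000100101011 → 0, fb=1
96: 0110110000001001010111 → 0, fb=1
97: 1101100000010010101111 → 1, fb=0
98: 1011000000100101011110 → 1, fb=1
99: 0110000001001010111101 → 0, fb=1
100: 1100000010010101111011 → 1, fb=0
101: 1000000100101011110110 → 1, fb=1
102: 0000001001010111101101 → 0, fb=1
103: 0000010010101111011011 → 0, fb=1
104: 0000100101011110110111 → 0, fb=1
105: 0001001010111101101111 → 0, fb=1
106: 0010010101111011011111 → 0, fb=1
107: 0100101011110110111111 → 0, fb=1
108: 1001010111101101111111 → 1, fb=0
109: 0010101111011011111110 → 0, fb=0
110: 0101011110110111111100 → 0, fb=0
111: 1010111101101111111000 → 1, fb=1
112: 0101111011011111110001 → 0, fb=1
113: 1011110110111111100011 → 1, fb=0
114: 0111101101111111000110 → 0, fb=0
115: 1111011011111110001100 → 1, fb=1
116: 1110110111111100011001 → 1, fb=0
117: 1101101111111000110010 → 1, fb=1
118: 1011011111110001100101 → 1, fb=0
119: 0110111111100011001010 → 0, fb=0

010010111010101011001001110010110011001000111010001101110111000010110000100101101000001101111100011011000000100101011110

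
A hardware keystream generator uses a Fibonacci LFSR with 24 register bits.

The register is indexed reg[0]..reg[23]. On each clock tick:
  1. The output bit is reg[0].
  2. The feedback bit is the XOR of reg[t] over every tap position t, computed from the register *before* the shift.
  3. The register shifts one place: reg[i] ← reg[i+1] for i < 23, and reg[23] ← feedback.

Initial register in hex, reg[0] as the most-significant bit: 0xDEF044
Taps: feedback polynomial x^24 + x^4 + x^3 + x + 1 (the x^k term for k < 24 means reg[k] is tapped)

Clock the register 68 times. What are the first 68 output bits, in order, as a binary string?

11011110111100000100010001111011100101101010100011101001011001000011

step | reg (before) | out | fb
   0 | 110111101111000001000100 | 1 | 0
   1 | 101111011110000010001000 | 1 | 1
   2 | 011110111100000100010001 | 0 | 1
   3 | 111101111000001000100011 | 1 | 1
   4 | 111011110000010001000111 | 1 | 1
   5 | 110111100000100010001111 | 1 | 0
   6 | 101111000001000100011110 | 1 | 1
   7 | 011110000010001000111101 | 0 | 1
   8 | 111100000100010001111011 | 1 | 1
   9 | 111000001000100011110111 | 1 | 0
  10 | 110000010001000111101110 | 1 | 0
  11 | 100000100010001111011100 | 1 | 1
  12 | 000001000100011110111001 | 0 | 0
  13 | 000010001000111101110010 | 0 | 1
  14 | 000100010001111011100101 | 0 | 1
  15 | 001000100011110111001011 | 0 | 0
  16 | 010001000111101110010110 | 0 | 1
  17 | 100010001111011100101101 | 1 | 0
  18 | 000100011110111001011010 | 0 | 1
  19 | 001000111101110010110101 | 0 | 0
  20 | 010001111011100101101010 | 0 | 1
  21 | 100011110111001011010101 | 1 | 0
  22 | 000111101110010110101010 | 0 | 0
  23 | 001111011100101101010100 | 0 | 0
  24 | 011110111001011010101000 | 0 | 1
  25 | 111101110010110101010001 | 1 | 1
  26 | 111011100101101010100011 | 1 | 1
  27 | 110111001011010101000111 | 1 | 0
  28 | 101110010110101010001110 | 1 | 1
  29 | 011100101101010100011101 | 0 | 0
  30 | 111001011010101000111010 | 1 | 0
  31 | 110010110101010001110100 | 1 | 1
  32 | 100101101010100011101001 | 1 | 0
  33 | 001011010101000111010010 | 0 | 1
  34 | 010110101010001110100101 | 0 | 1
  35 | 101101010100011101001011 | 1 | 0
  36 | 011010101000111010010110 | 0 | 0
  37 | 110101010001110100101100 | 1 | 1
  38 | 101010100011101001011001 | 1 | 0
  39 | 010101000111010010110010 | 0 | 0
  40 | 101010001110100101100100 | 1 | 0
  41 | 010100011101001011001000 | 0 | 0
  42 | 101000111010010110010000 | 1 | 1
  43 | 010001110100101100100001 | 0 | 1
  44 | 100011101001011001000011 | 1 | 0
  45 | 000111010010110010000110 | 0 | 0
  46 | 001110100101100100001100 | 0 | 0
  47 | 011101001011001000011000 | 0 | 0
  48 | 111010010110010000110000 | 1 | 1
  49 | 110100101100100001100001 | 1 | 1
  50 | 101001011001000011000011 | 1 | 1
  51 | 010010110010000110000111 | 0 | 0
  52 | 100101100100001100001110 | 1 | 0
  53 | 001011001000011000011100 | 0 | 1
  54 | 010110010000110000111001 | 0 | 1
  55 | 101100100001100001110011 | 1 | 0
  56 | 011001000011000011100110 | 0 | 1
  57 | 110010000110000111001101 | 1 | 1
  58 | 100100001100001110011011 | 1 | 0
  59 | 001000011000011100110110 | 0 | 0
  60 | 010000110000111001101100 | 0 | 1
  61 | 100001100001110011011001 | 1 | 1
  62 | 000011000011100110110011 | 0 | 1
  63 | 000110000111001101100111 | 0 | 0
  64 | 001100001110011011001110 | 0 | 1
  65 | 011000011100110110011101 | 0 | 1
  66 | 110000111001101100111011 | 1 | 0
  67 | 100001110011011001110110 | 1 | 1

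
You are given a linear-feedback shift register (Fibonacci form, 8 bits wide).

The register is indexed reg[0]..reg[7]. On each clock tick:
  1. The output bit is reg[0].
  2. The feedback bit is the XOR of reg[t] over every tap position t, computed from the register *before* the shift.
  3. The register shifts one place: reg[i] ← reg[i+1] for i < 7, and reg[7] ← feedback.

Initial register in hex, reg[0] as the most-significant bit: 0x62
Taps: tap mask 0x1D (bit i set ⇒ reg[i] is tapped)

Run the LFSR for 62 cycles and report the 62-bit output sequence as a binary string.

01100010110100100010100101010011101110110011110111111010011001

tick  register→output (feedback)
  0  01100010→0 (1)
  1  11000101→1 (1)
  2  10001011→1 (0)
  3  00010110→0 (1)
  4  00101101→0 (0)
  5  01011010→0 (0)
  6  10110100→1 (1)
  7  01101001→0 (0)
  8  11010010→1 (0)
  9  10100100→1 (0)
 10  01001000→0 (1)
 11  10010001→1 (0)
 12  00100010→0 (1)
 13  01000101→0 (0)
 14  10001010→1 (0)
 15  00010100→0 (1)
 16  00101001→0 (0)
 17  01010010→0 (1)
 18  10100101→1 (0)
 19  01001010→0 (1)
 20  10010101→1 (0)
 21  00101010→0 (0)
 22  01010100→0 (1)
 23  10101001→1 (1)
 24  01010011→0 (1)
 25  10100111→1 (0)
 26  01001110→0 (1)
 27  10011101→1 (1)
 28  00111011→0 (1)
 29  01110111→0 (0)
 30  11101110→1 (1)
 31  11011101→1 (1)
 32  10111011→1 (0)
 33  01110110→0 (0)
 34  11101100→1 (1)
 35  11011001→1 (1)
 36  10110011→1 (1)
 37  01100111→0 (1)
 38  11001111→1 (0)
 39  10011110→1 (1)
 40  00111101→0 (1)
 41  01111011→0 (1)
 42  11110111→1 (1)
 43  11101111→1 (1)
 44  11011111→1 (1)
 45  10111111→1 (0)
 46  01111110→0 (1)
 47  11111101→1 (0)
 48  11111010→1 (0)
 49  11110100→1 (1)
 50  11101001→1 (1)
 51  11010011→1 (0)
 52  10100110→1 (0)
 53  01001100→0 (1)
 54  10011001→1 (1)
 55  00110011→0 (0)
 56  01100110→0 (1)
 57  11001101→1 (0)
 58  10011010→1 (1)
 59  00110101→0 (0)
 60  01101010→0 (0)
 61  11010100→1 (0)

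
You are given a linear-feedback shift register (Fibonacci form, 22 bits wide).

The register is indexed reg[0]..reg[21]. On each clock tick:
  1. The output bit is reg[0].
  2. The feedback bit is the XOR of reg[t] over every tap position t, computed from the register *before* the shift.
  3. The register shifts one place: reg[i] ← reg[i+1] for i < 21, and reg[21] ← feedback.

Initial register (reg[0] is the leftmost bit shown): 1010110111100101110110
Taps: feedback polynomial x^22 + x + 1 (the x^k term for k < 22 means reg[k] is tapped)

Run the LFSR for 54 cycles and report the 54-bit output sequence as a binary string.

tick  register→output (feedback)
  0  1010110111100101110110→1 (1)
  1  0101101111001011101101→0 (1)
  2  1011011110010111011011→1 (1)
  3  0110111100101110110111→0 (1)
  4  1101111001011101101111→1 (0)
  5  1011110010111011011110→1 (1)
  6  0111100101110110111101→0 (1)
  7  1111001011101101111011→1 (0)
  8  1110010111011011110110→1 (0)
  9  1100101110110111101100→1 (0)
 10  1001011101101111011000→1 (1)
 11  0010111011011110110001→0 (0)
 12  0101110110111101100010→0 (1)
 13  1011101101111011000101→1 (1)
 14  0111011011110110001011→0 (1)
 15  1110110111101100010111→1 (0)
 16  1101101111011000101110→1 (0)
 17  1011011110110001011100→1 (1)
 18  0110111101100010111001→0 (1)
 19  1101111011000101110011→1 (0)
 20  1011110110001011100110→1 (1)
 21  0111101100010111001101→0 (1)
 22  1111011000101110011011→1 (0)
 23  1110110001011100110110→1 (0)
 24  1101100010111001101100→1 (0)
 25  1011000101110011011000→1 (1)
 26  0110001011100110110001→0 (1)
 27  1100010111001101100011→1 (0)
 28  1000101110011011000110→1 (1)
 29  0001011100110110001101→0 (0)
 30  0010111001101100011010→0 (0)
 31  0101110011011000110100→0 (1)
 32  1011100110110001101001→1 (1)
 33  0111001101100011010011→0 (1)
 34  1110011011000110100111→1 (0)
 35  1100110110001101001110→1 (0)
 36  1001101100011010011100→1 (1)
 37  0011011000110100111001→0 (0)
 38  0110110001101001110010→0 (1)
 39  1101100011010011100101→1 (0)
 40  1011000110100111001010→1 (1)
 41  0110001101001110010101→0 (1)
 42  1100011010011100101011→1 (0)
 43  1000110100111001010110→1 (1)
 44  0001101001110010101101→0 (0)
 45  0011010011100101011010→0 (0)
 46  0110100111001010110100→0 (1)
 47  1101001110010101101001→1 (0)
 48  1010011100101011010010→1 (1)
 49  0100111001010110100101→0 (1)
 50  1001110010101101001011→1 (1)
 51  0011100101011010010111→0 (0)
 52  0111001010110100101110→0 (1)
 53  1110010101101001011101→1 (0)

101011011110010111011011110110001011100110110001101001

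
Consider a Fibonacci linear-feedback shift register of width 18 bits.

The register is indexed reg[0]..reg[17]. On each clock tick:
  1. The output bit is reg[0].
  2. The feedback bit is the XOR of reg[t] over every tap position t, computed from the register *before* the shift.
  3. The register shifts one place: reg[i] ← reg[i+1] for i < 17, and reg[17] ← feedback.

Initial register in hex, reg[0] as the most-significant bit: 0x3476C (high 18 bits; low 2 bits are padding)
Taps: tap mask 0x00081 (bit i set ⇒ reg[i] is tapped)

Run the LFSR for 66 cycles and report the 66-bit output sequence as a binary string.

001101000111011011000011110001011100100001001000011110110001110101

tick  register→output (feedback)
  0  001101000111011011→0 (0)
  1  011010001110110110→0 (0)
  2  110100011101101100→1 (0)
  3  101000111011011000→1 (0)
  4  010001110110110000→0 (1)
  5  100011101101100001→1 (1)
  6  000111011011000011→0 (1)
  7  001110110110000111→0 (1)
  8  011101101100001111→0 (0)
  9  111011011000011110→1 (0)
 10  110110110000111100→1 (0)
 11  101101100001111000→1 (1)
 12  011011000011110001→0 (0)
 13  110110000111100010→1 (1)
 14  101100001111000101→1 (1)
 15  011000011110001011→0 (1)
 16  110000111100010111→1 (0)
 17  100001111000101110→1 (0)
 18  000011110001011100→0 (1)
 19  000111100010111001→0 (0)
 20  001111000101110010→0 (0)
 21  011110001011100100→0 (0)
 22  111100010111001000→1 (0)
 23  111000101110010000→1 (1)
 24  110001011100100001→1 (0)
 25  100010111001000010→1 (0)
 26  000101110010000100→0 (1)
 27  001011100100001001→0 (0)
 28  010111001000010010→0 (0)
 29  101110010000100100→1 (0)
 30  011100100001001000→0 (0)
 31  111001000010010000→1 (1)
 32  110010000100100001→1 (1)
 33  100100001001000011→1 (1)
 34  001000010010000111→0 (1)
 35  010000100100001111→0 (0)
 36  100001001000011110→1 (1)
 37  000010010000111101→0 (1)
 38  000100100001111011→0 (0)
 39  001001000011110110→0 (0)
 40  010010000111101100→0 (0)
 41  100100001111011000→1 (1)
 42  001000011110110001→0 (1)
 43  010000111101100011→0 (1)
 44  100001111011000111→1 (0)
 45  000011110110001110→0 (1)
 46  000111101100011101→0 (0)
 47  001111011000111010→0 (1)
 48  011110110001110101→0 (1)
 49  111101100011101011→1 (1)
 50  111011000111010111→1 (1)
 51  110110001110101111→1 (1)
 52  101100011101011111→1 (0)
 53  011000111010111110→0 (1)
 54  110001110101111101→1 (0)
 55  100011101011111010→1 (1)
 56  000111010111110101→0 (1)
 57  001110101111101011→0 (0)
 58  011101011111010110→0 (1)
 59  111010111110101101→1 (0)
 60  110101111101011010→1 (0)
 61  101011111010110100→1 (0)
 62  010111110101101000→0 (1)
 63  101111101011010001→1 (1)
 64  011111010110100011→0 (1)
 65  111110101101000111→1 (1)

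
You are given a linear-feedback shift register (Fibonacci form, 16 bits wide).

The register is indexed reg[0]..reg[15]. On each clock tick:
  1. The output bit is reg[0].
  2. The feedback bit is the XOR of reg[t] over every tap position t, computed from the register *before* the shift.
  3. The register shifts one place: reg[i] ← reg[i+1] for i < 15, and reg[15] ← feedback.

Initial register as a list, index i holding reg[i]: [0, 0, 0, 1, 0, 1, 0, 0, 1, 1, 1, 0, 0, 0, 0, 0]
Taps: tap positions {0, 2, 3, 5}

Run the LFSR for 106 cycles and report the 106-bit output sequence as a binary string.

0001010011100000011111000110110111100011000010010001011001000111001101011000010011111111001011110001111100

k : reg_k → out_k, fb_k
0: 0001010011100000 → 0, fb=0
1: 0010100111000000 → 0, fb=1
2: 0101001110000001 → 0, fb=1
3: 1010011100000011 → 1, fb=1
4: 0100111000000111 → 0, fb=1
5: 1001110000001111 → 1, fb=1
6: 0011100000011111 → 0, fb=0
7: 0111000000111110 → 0, fb=0
8: 1110000001111100 → 1, fb=0
9: 1100000011111000 → 1, fb=1
10: 1000000111110001 → 1, fb=1
11: 0000001111100011 → 0, fb=0
12: 0000011111000110 → 0, fb=1
13: 0000111110001101 → 0, fb=1
14: 0001111100011011 → 0, fb=0
15: 0011111000110110 → 0, fb=1
16: 0111110001101101 → 0, fb=1
17: 1111100011011011 → 1, fb=1
18: 1111000110110111 → 1, fb=1
19: 1110001101101111 → 1, fb=0
20: 1100011011011110 → 1, fb=0
21: 1000110110111100 → 1, fb=0
22: 0001101101111000 → 0, fb=1
23: 0011011011110001 → 0, fb=1
24: 0110110111100011 → 0, fb=0
25: 1101101111000110 → 1, fb=0
26: 1011011110001100 → 1, fb=0
27: 0110111100011000 → 0, fb=0
28: 1101111000110000 → 1, fb=1
29: 1011110001100001 → 1, fb=0
30: 0111100011000010 → 0, fb=0
31: 1111000110000100 → 1, fb=1
32: 1110001100001001 → 1, fb=0
33: 1100011000010010 → 1, fb=0
34: 1000110000100100 → 1, fb=0
35: 0001100001001000 → 0, fb=1
36: 0011000010010001 → 0, fb=0
37: 0110000100100010 → 0, fb=1
38: 1100001001000101 → 1, fb=1
39: 1000010010001011 → 1, fb=0
40: 0000100100010110 → 0, fb=0
41: 0001001000101100 → 0, fb=1
42: 0010010001011001 → 0, fb=0
43: 0100100010110010 → 0, fb=0
44: 1001000101100100 → 1, fb=0
45: 0010001011001000 → 0, fb=1
46: 0100010110010001 → 0, fb=1
47: 1000101100100011 → 1, fb=1
48: 0001011001000111 → 0, fb=0
49: 0010110010001110 → 0, fb=0
50: 0101100100011100 → 0, fb=1
51: 1011001000111001 → 1, fb=1
52: 0110010001110011 → 0, fb=0
53: 1100100011100110 → 1, fb=1
54: 1001000111001101 → 1, fb=0
55: 0010001110011010 → 0, fb=1
56: 0100011100110101 → 0, fb=1
57: 1000111001101011 → 1, fb=0
58: 0001110011010110 → 0, fb=0
59: 0011100110101100 → 0, fb=0
60: 0111001101011000 → 0, fb=0
61: 1110011010110000 → 1, fb=1
62: 1100110101100001 → 1, fb=0
63: 1001101011000010 → 1, fb=0
64: 0011010110000100 → 0, fb=1
65: 0110101100001001 → 0, fb=1
66: 1101011000010011 → 1, fb=1
67: 1010110000100111 → 1, fb=1
68: 0101100001001111 → 0, fb=1
69: 1011000010011111 → 1, fb=1
70: 0110000100111111 → 0, fb=1
71: 1100001001111111 → 1, fb=1
72: 1000010011111111 → 1, fb=0
73: 0000100111111110 → 0, fb=0
74: 0001001111111100 → 0, fb=1
75: 0010011111111001 → 0, fb=0
76: 0100111111110010 → 0, fb=1
77: 1001111111100101 → 1, fb=1
78: 0011111111001011 → 0, fb=1
79: 0111111110010111 → 0, fb=1
80: 1111111100101111 → 1, fb=0
81: 1111111001011110 → 1, fb=0
82: 1111110010111100 → 1, fb=0
83: 1111100101111000 → 1, fb=1
84: 1111001011110001 → 1, fb=1
85: 1110010111100011 → 1, fb=1
86: 1100101111000111 → 1, fb=1
87: 1001011110001111 → 1, fb=1
88: 0010111100011111 → 0, fb=0
89: 0101111000111110 → 0, fb=0
90: 1011110001111100 → 1, fb=0
91: 0111100011111000 → 0, fb=0
92: 1111000111110000 → 1, fb=1
93: 1110001111100001 → 1, fb=0
94: 1100011111000010 → 1, fb=0
95: 1000111110000100 → 1, fb=0
96: 0001111100001000 → 0, fb=0
97: 0011111000010000 → 0, fb=1
98: 0111110000100001 → 0, fb=1
99: 1111100001000011 → 1, fb=1
100: 1111000010000111 → 1, fb=1
101: 1110000100001111 → 1, fb=0
102: 1100001000011110 → 1, fb=1
103: 1000010000111101 → 1, fb=0
104: 0000100001111010 → 0, fb=0
105: 0001000011110100 → 0, fb=1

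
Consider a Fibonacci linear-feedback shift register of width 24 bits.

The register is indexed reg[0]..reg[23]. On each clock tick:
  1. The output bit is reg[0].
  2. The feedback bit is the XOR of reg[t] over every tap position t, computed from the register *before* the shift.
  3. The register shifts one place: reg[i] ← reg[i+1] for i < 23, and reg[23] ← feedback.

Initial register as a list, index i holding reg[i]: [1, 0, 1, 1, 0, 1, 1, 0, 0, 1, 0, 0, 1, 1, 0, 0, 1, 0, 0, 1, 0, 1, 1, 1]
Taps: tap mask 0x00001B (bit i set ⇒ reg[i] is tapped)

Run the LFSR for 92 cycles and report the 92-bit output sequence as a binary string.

step | reg (before) | out | fb
   0 | 101101100100110010010111 | 1 | 0
   1 | 011011001001100100101110 | 0 | 0
   2 | 110110010011001001011100 | 1 | 0
   3 | 101100100110010010111000 | 1 | 0
   4 | 011001001100100101110000 | 0 | 1
   5 | 110010011001001011100001 | 1 | 1
   6 | 100100110010010111000011 | 1 | 0
   7 | 001001100100101110000110 | 0 | 0
   8 | 010011001001011100001100 | 0 | 0
   9 | 100110010010111000011000 | 1 | 1
  10 | 001100100101110000110001 | 0 | 1
  11 | 011001001011100001100011 | 0 | 1
  12 | 110010010111000011000111 | 1 | 1
  13 | 100100101110000110001111 | 1 | 0
  14 | 001001011100001100011110 | 0 | 0
  15 | 010010111000011000111100 | 0 | 0
  16 | 100101110000110001111000 | 1 | 0
  17 | 001011100001100011110000 | 0 | 1
  18 | 010111000011000111100001 | 0 | 1
  19 | 101110000110001111000011 | 1 | 1
  20 | 011100001100011110000111 | 0 | 0
  21 | 111000011000111100001110 | 1 | 0
  22 | 110000110001111000011100 | 1 | 0
  23 | 100001100011110000111000 | 1 | 1
  24 | 000011000111100001110001 | 0 | 1
  25 | 000110001111000011100011 | 0 | 0
  26 | 001100011110000111000110 | 0 | 1
  27 | 011000111100001110001101 | 0 | 1
  28 | 110001111000011100011011 | 1 | 0
  29 | 100011110000111000110110 | 1 | 0
  30 | 000111100001110001101100 | 0 | 0
  31 | 001111000011100011011000 | 0 | 0
  32 | 011110000111000110110000 | 0 | 1
  33 | 111100001110001101100001 | 1 | 1
  34 | 111000011100011011000011 | 1 | 0
  35 | 110000111000110110000110 | 1 | 0
  36 | 100001110001101100001100 | 1 | 1
  37 | 000011100011011000011001 | 0 | 1
  38 | 000111000110110000110011 | 0 | 0
  39 | 001110001101100001100110 | 0 | 0
  40 | 011100011011000011001100 | 0 | 0
  41 | 111000110110000110011000 | 1 | 0
  42 | 110001101100001100110000 | 1 | 0
  43 | 100011011000011001100000 | 1 | 0
  44 | 000110110000110011000000 | 0 | 0
  45 | 001101100001100110000000 | 0 | 1
  46 | 011011000011001100000001 | 0 | 0
  47 | 110110000110011000000010 | 1 | 0
  48 | 101100001100110000000100 | 1 | 0
  49 | 011000011001100000001000 | 0 | 1
  50 | 110000110011000000010001 | 1 | 0
  51 | 100001100110000000100010 | 1 | 1
  52 | 000011001100000001000101 | 0 | 1
  53 | 000110011000000010001011 | 0 | 0
  54 | 001100110000000100010110 | 0 | 1
  55 | 011001100000001000101101 | 0 | 1
  56 | 110011000000010001011011 | 1 | 1
  57 | 100110000000100010110111 | 1 | 1
  58 | 001100000001000101101111 | 0 | 1
  59 | 011000000010001011011111 | 0 | 1
  60 | 110000000100010110111111 | 1 | 0
  61 | 100000001000101101111110 | 1 | 1
  62 | 000000010001011011111101 | 0 | 0
  63 | 000000100010110111111010 | 0 | 0
  64 | 000001000101101111110100 | 0 | 0
  65 | 000010001011011111101000 | 0 | 1
  66 | 000100010110111111010001 | 0 | 1
  67 | 001000101101111110100011 | 0 | 0
  68 | 010001011011111101000110 | 0 | 1
  69 | 100010110111111010001101 | 1 | 0
  70 | 000101101111110100011010 | 0 | 1
  71 | 001011011111101000110101 | 0 | 1
  72 | 010110111111010001101011 | 0 | 1
  73 | 101101111110100011010111 | 1 | 0
  74 | 011011111101000110101110 | 0 | 0
  75 | 110111111010001101011100 | 1 | 0
  76 | 101111110100011010111000 | 1 | 1
  77 | 011111101000110101110001 | 0 | 1
  78 | 111111010001101011100011 | 1 | 0
  79 | 111110100011010111000110 | 1 | 0
  80 | 111101000110101110001100 | 1 | 1
  81 | 111010001101011100011001 | 1 | 1
  82 | 110100011010111000110011 | 1 | 1
  83 | 101000110101110001100111 | 1 | 1
  84 | 010001101011100011001111 | 0 | 1
  85 | 100011010111000110011111 | 1 | 0
  86 | 000110101110001100111110 | 0 | 0
  87 | 001101011100011001111100 | 0 | 1
  88 | 011010111000110011111001 | 0 | 0
  89 | 110101110001100111110010 | 1 | 1
  90 | 101011100011001111100101 | 1 | 0
  91 | 010111000110011111001010 | 0 | 1

10110110010011001001011100001100011110000111000110110000110011000000010001011011111101000110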